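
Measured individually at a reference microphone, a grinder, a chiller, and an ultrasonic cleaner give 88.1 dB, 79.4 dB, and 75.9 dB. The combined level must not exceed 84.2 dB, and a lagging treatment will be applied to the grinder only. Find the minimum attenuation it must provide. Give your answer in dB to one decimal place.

6.7 dB

The untreated sources together contribute 10^(79.4/10) + 10^(75.9/10) = 1.260e+08, i.e. 81.00 dB.
The limit corresponds to 10^(84.2/10) = 2.630e+08; subtracting the fixed part leaves 1.370e+08 for the grinder, i.e. 81.37 dB.
So the grinder must be reduced from 88.1 to 81.37 dB: IL = 6.73 dB.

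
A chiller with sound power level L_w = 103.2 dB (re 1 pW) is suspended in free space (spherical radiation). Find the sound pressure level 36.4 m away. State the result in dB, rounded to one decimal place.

61.0 dB

Free-field spherical radiation: L_p = L_w − 10·log₁₀(4π·r²), r = 36.4 m.
4π·r² = 1.665e+04 m², 10·log₁₀ of that is 42.214 dB.
L_p = 103.2 − 42.214 = 60.99 dB.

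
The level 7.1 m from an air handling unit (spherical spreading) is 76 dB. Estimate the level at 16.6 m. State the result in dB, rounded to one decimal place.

Spherical spreading from a point source gives a 20·log₁₀(r₂/r₁) drop.
L₂ = 76 − 20·log₁₀(16.6/7.1) = 76 − 7.377 = 68.62 dB.

68.6 dB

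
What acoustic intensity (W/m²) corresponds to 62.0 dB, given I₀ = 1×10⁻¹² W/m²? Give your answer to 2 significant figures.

1.6e-06 W/m²

L = 10·log₁₀(I/I₀) ⇒ I = I₀·10^(L/10) = 10⁻¹² × 10^6.20.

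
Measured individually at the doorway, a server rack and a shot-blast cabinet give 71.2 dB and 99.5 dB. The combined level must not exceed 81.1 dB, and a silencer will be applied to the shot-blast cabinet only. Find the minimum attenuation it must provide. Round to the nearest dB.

19 dB

Everything except the shot-blast cabinet sums to 10^(71.2/10) = 1.318e+07 in linear terms, 71.20 dB.
The limit corresponds to 10^(81.1/10) = 1.288e+08; subtracting the fixed part leaves 1.156e+08 for the shot-blast cabinet, i.e. 80.63 dB.
So the shot-blast cabinet must be reduced from 99.5 to 80.63 dB: IL = 18.87 dB.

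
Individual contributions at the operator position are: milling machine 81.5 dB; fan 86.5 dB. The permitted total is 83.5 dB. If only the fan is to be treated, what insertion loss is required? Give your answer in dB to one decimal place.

Everything except the fan sums to 10^(81.5/10) = 1.413e+08 in linear terms, 81.50 dB.
To meet 83.5 dB overall, the treated fan may contribute at most 10^(83.5/10) − 1.413e+08 = 8.262e+07, i.e. 79.17 dB.
So the fan must be reduced from 86.5 to 79.17 dB: IL = 7.33 dB.

7.3 dB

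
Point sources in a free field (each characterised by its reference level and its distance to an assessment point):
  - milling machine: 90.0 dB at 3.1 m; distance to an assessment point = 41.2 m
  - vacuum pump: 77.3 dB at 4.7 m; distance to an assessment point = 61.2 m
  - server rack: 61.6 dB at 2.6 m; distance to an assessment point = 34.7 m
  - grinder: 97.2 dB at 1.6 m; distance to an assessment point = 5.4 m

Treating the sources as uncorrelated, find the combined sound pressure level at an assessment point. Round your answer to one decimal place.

Propagate each source to the receiver with L = L_ref − 20·log₁₀(r/r_ref), then add intensities.
milling machine: 90.0 − 20·log₁₀(41.2/3.1) = 90.0 − 22.47 = 67.53 dB.
vacuum pump: 77.3 − 20·log₁₀(61.2/4.7) = 77.3 − 22.29 = 55.01 dB.
server rack: 61.6 − 20·log₁₀(34.7/2.6) = 61.6 − 22.51 = 39.09 dB.
grinder: 97.2 − 20·log₁₀(5.4/1.6) = 97.2 − 10.57 = 86.63 dB.
Σ 10^(L/10) = 4.667e+08 → L_total = 10·log₁₀(4.667e+08) = 86.69 dB.

86.7 dB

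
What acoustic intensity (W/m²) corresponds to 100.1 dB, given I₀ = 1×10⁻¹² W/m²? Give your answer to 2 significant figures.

I = I₀·10^(L/10) = 10⁻¹² × 10^(100.1/10) = 10^(-1.990).

0.010 W/m²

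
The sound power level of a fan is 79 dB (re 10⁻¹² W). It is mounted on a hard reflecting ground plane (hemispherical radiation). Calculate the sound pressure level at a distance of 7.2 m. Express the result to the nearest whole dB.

54 dB

L_p = L_w − 10·log₁₀(2π·r²) with r = 7.2 m.
2π·r² = 325.7 m², 10·log₁₀ of that is 25.128 dB.
L_p = 79 − 25.128 = 53.87 dB.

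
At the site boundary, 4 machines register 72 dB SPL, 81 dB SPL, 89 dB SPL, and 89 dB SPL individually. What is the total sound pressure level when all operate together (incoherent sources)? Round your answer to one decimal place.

92.4 dB SPL

Incoherent sources combine by intensity addition: L_total = 10·log₁₀(Σ 10^(L_i/10)).
Σ 10^(L/10) = 10^(72/10) + 10^(81/10) + 10^(89/10) + 10^(89/10) = 1.730e+09.
L_total = 10·log₁₀(1.730e+09) = 92.38 dB SPL.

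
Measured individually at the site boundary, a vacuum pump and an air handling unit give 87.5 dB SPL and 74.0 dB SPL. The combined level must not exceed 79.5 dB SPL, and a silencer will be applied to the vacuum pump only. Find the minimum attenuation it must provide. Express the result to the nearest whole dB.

9 dB

Fixed contribution from the other source: Σ 10^(L/10) = 10^(74.0/10) = 2.512e+07 (74.00 dB SPL).
To meet 79.5 dB SPL overall, the treated vacuum pump may contribute at most 10^(79.5/10) − 2.512e+07 = 6.401e+07, i.e. 78.06 dB SPL.
Required insertion loss = 87.5 − 78.06 = 9.44 dB.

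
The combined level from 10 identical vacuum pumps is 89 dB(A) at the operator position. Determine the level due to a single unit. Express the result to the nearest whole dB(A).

Dividing the total intensity by 10 lowers the level by 10·log₁₀ 10 = 10.000 dB: L₁ = 89 − 10.000.

79 dB(A)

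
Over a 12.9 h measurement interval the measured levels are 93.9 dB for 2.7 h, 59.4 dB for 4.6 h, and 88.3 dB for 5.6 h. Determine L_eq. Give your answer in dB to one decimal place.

L_eq = 10·log₁₀[(1/T)·Σ tᵢ·10^(Lᵢ/10)] with T = 12.9 h.
Σ tᵢ·10^(Lᵢ/10) = 2.7·10^(93.9/10) + 4.6·10^(59.4/10) + 5.6·10^(88.3/10) = 1.042e+10.
L_eq = 10·log₁₀(1.042e+10/12.9) = 89.07 dB.

89.1 dB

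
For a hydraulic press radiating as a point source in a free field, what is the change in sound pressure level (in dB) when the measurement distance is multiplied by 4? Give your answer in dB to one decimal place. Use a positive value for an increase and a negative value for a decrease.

With spherical spreading the level changes by −20·log₁₀(r₂/r₁).
ΔL = −20·log₁₀(4) = -12.04 dB.

-12.0 dB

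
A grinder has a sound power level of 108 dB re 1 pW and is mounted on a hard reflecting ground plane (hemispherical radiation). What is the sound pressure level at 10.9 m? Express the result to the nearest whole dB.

79 dB

The power spreads over a hemisphere of area 2π·r², so L_p = L_w − 10·log₁₀(2π·r²).
2π·r² = 746.5 m², 10·log₁₀ of that is 28.730 dB.
L_p = 108 − 28.730 = 79.27 dB.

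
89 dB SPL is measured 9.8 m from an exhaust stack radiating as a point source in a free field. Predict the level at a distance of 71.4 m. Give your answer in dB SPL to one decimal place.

71.8 dB SPL

Point-source attenuation: ΔL = 20·log₁₀(r₂/r₁) = 20·log₁₀(71.4/9.8) = 17.249 dB.
L₂ = 89 − 20·log₁₀(71.4/9.8) = 89 − 17.249 = 71.75 dB SPL.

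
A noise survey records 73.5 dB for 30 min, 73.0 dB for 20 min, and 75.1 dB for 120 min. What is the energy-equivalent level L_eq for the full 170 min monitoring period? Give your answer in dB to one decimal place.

Weight each interval's intensity by its duration and average over T = 170 min:
Σ tᵢ·10^(Lᵢ/10) = 30·10^(73.5/10) + 20·10^(73.0/10) + 120·10^(75.1/10) = 4.954e+09.
L_eq = 10·log₁₀(4.954e+09/170) = 74.64 dB.

74.6 dB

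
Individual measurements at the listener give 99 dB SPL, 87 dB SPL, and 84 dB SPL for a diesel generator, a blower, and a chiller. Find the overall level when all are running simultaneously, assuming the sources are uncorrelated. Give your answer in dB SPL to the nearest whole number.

99 dB SPL

Incoherent sources combine by intensity addition: L_total = 10·log₁₀(Σ 10^(L_i/10)).
Σ 10^(L/10) = 10^(99/10) + 10^(87/10) + 10^(84/10) = 8.696e+09.
L_total = 10·log₁₀(8.696e+09) = 99.39 dB SPL.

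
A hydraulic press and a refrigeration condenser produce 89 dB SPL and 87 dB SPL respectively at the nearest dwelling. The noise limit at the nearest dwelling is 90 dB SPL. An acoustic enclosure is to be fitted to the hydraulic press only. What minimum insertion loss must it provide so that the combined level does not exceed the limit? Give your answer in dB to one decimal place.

The untreated sources together contribute 10^(87/10) = 5.012e+08, i.e. 87.00 dB SPL.
The limit corresponds to 10^(90/10) = 1.000e+09; subtracting the fixed part leaves 4.988e+08 for the hydraulic press, i.e. 86.98 dB SPL.
Required insertion loss = 89 − 86.98 = 2.02 dB.

2.0 dB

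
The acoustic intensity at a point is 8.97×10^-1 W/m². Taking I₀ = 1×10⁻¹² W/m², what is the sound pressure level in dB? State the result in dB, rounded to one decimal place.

119.5 dB

I/I₀ = 8.97×10^-1/10⁻¹² = 8.97×10^11, and L = 10·log₁₀(I/I₀).
L = 10·(0.9528 + 11) = 119.53 dB.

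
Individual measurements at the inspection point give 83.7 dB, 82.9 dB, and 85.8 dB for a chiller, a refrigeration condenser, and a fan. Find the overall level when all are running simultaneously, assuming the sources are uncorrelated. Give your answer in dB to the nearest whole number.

Incoherent sources combine by intensity addition: L_total = 10·log₁₀(Σ 10^(L_i/10)).
Σ 10^(L/10) = 10^(83.7/10) + 10^(82.9/10) + 10^(85.8/10) = 8.096e+08.
L_total = 10·log₁₀(8.096e+08) = 89.08 dB.

89 dB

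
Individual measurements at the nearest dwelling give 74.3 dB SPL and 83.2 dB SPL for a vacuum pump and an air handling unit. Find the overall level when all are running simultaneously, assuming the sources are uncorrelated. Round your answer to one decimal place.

83.7 dB SPL

For uncorrelated sources the intensities add, so convert each level to linear form, sum, and take 10·log₁₀ of the total.
Σ 10^(L/10) = 10^(74.3/10) + 10^(83.2/10) = 2.358e+08.
L_total = 10·log₁₀(2.358e+08) = 83.73 dB SPL.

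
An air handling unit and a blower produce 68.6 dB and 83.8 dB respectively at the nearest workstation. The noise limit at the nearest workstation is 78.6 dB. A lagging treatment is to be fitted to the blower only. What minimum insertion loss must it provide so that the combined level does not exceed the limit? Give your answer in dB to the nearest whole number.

The untreated sources together contribute 10^(68.6/10) = 7.244e+06, i.e. 68.60 dB.
The limit corresponds to 10^(78.6/10) = 7.244e+07; subtracting the fixed part leaves 6.520e+07 for the blower, i.e. 78.14 dB.
So the blower must be reduced from 83.8 to 78.14 dB: IL = 5.66 dB.

6 dB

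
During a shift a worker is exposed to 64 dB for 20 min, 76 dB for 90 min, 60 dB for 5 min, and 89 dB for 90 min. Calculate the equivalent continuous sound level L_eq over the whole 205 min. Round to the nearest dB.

86 dB

The energy average is taken in the linear domain: L_eq = 10·log₁₀[(Σ tᵢ·10^(Lᵢ/10))/T], T = 205 min.
Σ tᵢ·10^(Lᵢ/10) = 20·10^(64/10) + 90·10^(76/10) + 5·10^(60/10) + 90·10^(89/10) = 7.513e+10.
L_eq = 10·log₁₀(7.513e+10/205) = 85.64 dB.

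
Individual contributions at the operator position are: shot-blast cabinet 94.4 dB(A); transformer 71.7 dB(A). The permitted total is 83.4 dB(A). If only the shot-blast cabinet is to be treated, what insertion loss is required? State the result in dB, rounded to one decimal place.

Everything except the shot-blast cabinet sums to 10^(71.7/10) = 1.479e+07 in linear terms, 71.70 dB(A).
To meet 83.4 dB(A) overall, the treated shot-blast cabinet may contribute at most 10^(83.4/10) − 1.479e+07 = 2.040e+08, i.e. 83.10 dB(A).
Required insertion loss = 94.4 − 83.10 = 11.30 dB.

11.3 dB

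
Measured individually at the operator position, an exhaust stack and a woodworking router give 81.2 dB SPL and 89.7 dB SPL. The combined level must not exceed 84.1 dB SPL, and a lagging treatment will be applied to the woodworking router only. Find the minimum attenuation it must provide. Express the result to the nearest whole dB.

The untreated sources together contribute 10^(81.2/10) = 1.318e+08, i.e. 81.20 dB SPL.
The limit corresponds to 10^(84.1/10) = 2.570e+08; subtracting the fixed part leaves 1.252e+08 for the woodworking router, i.e. 80.98 dB SPL.
So the woodworking router must be reduced from 89.7 to 80.98 dB SPL: IL = 8.72 dB.

9 dB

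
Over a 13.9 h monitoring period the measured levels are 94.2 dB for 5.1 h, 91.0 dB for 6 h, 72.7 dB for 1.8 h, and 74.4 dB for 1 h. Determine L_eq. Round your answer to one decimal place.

L_eq = 10·log₁₀[(1/T)·Σ tᵢ·10^(Lᵢ/10)] with T = 13.9 h.
Σ tᵢ·10^(Lᵢ/10) = 5.1·10^(94.2/10) + 6·10^(91.0/10) + 1.8·10^(72.7/10) + 1·10^(74.4/10) = 2.103e+10.
L_eq = 10·log₁₀(2.103e+10/13.9) = 91.80 dB.

91.8 dB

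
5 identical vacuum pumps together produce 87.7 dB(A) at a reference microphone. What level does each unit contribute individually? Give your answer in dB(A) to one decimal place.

For N identical incoherent sources L_total = L₁ + 10·log₁₀ N, so L₁ = 87.7 − 10·log₁₀(5) = 87.7 − 6.990.

80.7 dB(A)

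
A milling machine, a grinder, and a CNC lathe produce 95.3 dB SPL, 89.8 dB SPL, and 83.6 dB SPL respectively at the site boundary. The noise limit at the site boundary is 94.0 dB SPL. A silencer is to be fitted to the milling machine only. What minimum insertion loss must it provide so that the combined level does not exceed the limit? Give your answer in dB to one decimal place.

4.1 dB

Fixed contribution from the other sources: Σ 10^(L/10) = 10^(89.8/10) + 10^(83.6/10) = 1.184e+09 (90.73 dB SPL).
The limit corresponds to 10^(94.0/10) = 2.512e+09; subtracting the fixed part leaves 1.328e+09 for the milling machine, i.e. 91.23 dB SPL.
Required insertion loss = 95.3 − 91.23 = 4.07 dB.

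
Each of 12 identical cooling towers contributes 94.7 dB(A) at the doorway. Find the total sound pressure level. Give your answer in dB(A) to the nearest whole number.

L_total = L₁ + 10·log₁₀ N for N identical incoherent sources.
L_total = 94.7 + 10·log₁₀(12) = 94.7 + 10.792 = 105.49 dB(A).

105 dB(A)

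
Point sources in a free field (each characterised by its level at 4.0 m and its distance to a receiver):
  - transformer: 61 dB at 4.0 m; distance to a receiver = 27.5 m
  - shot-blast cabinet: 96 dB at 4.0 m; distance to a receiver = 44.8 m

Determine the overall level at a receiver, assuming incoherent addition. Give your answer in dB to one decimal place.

75.0 dB

First find each source's level at the receiver (point-source: −20·log₁₀(r/r_ref)), then combine on an intensity basis.
transformer: 61 − 20·log₁₀(27.5/4.0) = 61 − 16.75 = 44.25 dB.
shot-blast cabinet: 96 − 20·log₁₀(44.8/4.0) = 96 − 20.98 = 75.02 dB.
Σ 10^(L/10) = 3.176e+07 → L_total = 10·log₁₀(3.176e+07) = 75.02 dB.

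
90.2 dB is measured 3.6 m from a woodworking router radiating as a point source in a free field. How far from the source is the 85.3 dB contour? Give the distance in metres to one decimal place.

The 4.9 dB drop corresponds to a distance ratio of 10^(4.9/20) for a point source.
r₂ = 3.6·10^((90.2−85.3)/20) = 3.6·10^(4.9/20) = 6.33 m.

6.3 m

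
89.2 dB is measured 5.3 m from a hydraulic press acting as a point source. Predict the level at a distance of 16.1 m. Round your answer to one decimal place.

79.5 dB

For a point source, L₂ = L₁ − 20·log₁₀(r₂/r₁).
L₂ = 89.2 − 20·log₁₀(16.1/5.3) = 89.2 − 9.651 = 79.55 dB.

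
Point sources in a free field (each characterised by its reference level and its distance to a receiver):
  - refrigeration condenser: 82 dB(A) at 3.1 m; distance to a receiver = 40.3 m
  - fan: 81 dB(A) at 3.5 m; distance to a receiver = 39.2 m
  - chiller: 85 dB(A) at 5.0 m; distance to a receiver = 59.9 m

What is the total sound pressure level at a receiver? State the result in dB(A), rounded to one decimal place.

First find each source's level at the receiver (point-source: −20·log₁₀(r/r_ref)), then combine on an intensity basis.
refrigeration condenser: 82 − 20·log₁₀(40.3/3.1) = 82 − 22.28 = 59.72 dB(A).
fan: 81 − 20·log₁₀(39.2/3.5) = 81 − 20.98 = 60.02 dB(A).
chiller: 85 − 20·log₁₀(59.9/5.0) = 85 − 21.57 = 63.43 dB(A).
Σ 10^(L/10) = 4.145e+06 → L_total = 10·log₁₀(4.145e+06) = 66.18 dB(A).

66.2 dB(A)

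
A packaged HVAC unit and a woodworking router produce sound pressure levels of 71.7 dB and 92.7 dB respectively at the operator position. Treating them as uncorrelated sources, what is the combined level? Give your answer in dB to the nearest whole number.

Incoherent sources combine by intensity addition: L_total = 10·log₁₀(Σ 10^(L_i/10)).
Σ 10^(L/10) = 10^(71.7/10) + 10^(92.7/10) = 1.877e+09.
L_total = 10·log₁₀(1.877e+09) = 92.73 dB.

93 dB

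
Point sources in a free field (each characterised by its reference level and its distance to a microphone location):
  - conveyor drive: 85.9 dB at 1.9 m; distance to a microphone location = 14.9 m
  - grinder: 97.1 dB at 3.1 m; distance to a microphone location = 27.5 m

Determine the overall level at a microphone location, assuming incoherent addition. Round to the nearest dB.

79 dB

Propagate each source to the receiver with L = L_ref − 20·log₁₀(r/r_ref), then add intensities.
conveyor drive: 85.9 − 20·log₁₀(14.9/1.9) = 85.9 − 17.89 = 68.01 dB.
grinder: 97.1 − 20·log₁₀(27.5/3.1) = 97.1 − 18.96 = 78.14 dB.
Σ 10^(L/10) = 7.150e+07 → L_total = 10·log₁₀(7.150e+07) = 78.54 dB.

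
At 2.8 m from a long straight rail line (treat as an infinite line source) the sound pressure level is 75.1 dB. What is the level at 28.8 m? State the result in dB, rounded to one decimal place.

65.0 dB

Cylindrical spreading from a line source gives a 10·log₁₀(r₂/r₁) drop.
L₂ = 75.1 − 10·log₁₀(28.8/2.8) = 75.1 − 10.122 = 64.98 dB.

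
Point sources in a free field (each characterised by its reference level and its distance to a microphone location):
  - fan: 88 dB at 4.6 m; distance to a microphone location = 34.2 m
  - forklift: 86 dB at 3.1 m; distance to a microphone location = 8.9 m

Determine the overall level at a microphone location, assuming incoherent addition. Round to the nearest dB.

Propagate each source to the receiver with L = L_ref − 20·log₁₀(r/r_ref), then add intensities.
fan: 88 − 20·log₁₀(34.2/4.6) = 88 − 17.43 = 70.57 dB.
forklift: 86 − 20·log₁₀(8.9/3.1) = 86 − 9.16 = 76.84 dB.
Σ 10^(L/10) = 5.971e+07 → L_total = 10·log₁₀(5.971e+07) = 77.76 dB.

78 dB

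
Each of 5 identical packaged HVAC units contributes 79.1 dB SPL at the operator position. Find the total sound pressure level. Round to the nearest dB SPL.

86 dB SPL

N identical incoherent sources raise the level by 10·log₁₀ N.
L_total = 79.1 + 10·log₁₀(5) = 79.1 + 6.990 = 86.09 dB SPL.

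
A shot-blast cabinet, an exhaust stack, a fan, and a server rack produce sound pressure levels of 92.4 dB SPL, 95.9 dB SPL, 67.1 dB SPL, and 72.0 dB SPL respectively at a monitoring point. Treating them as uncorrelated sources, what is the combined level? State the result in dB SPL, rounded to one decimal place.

97.5 dB SPL

For uncorrelated sources the intensities add, so convert each level to linear form, sum, and take 10·log₁₀ of the total.
Σ 10^(L/10) = 10^(92.4/10) + 10^(95.9/10) + 10^(67.1/10) + 10^(72.0/10) = 5.649e+09.
L_total = 10·log₁₀(5.649e+09) = 97.52 dB SPL.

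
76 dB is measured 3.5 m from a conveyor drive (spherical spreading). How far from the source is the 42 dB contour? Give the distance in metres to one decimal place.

175.4 m

The 34.0 dB drop corresponds to a distance ratio of 10^(34.0/20) for a point source.
r₂ = 3.5·10^((76−42)/20) = 3.5·10^(34.0/20) = 175.42 m.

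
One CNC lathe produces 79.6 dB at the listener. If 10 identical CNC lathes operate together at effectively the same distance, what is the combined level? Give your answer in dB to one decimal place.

89.6 dB

L_total = L₁ + 10·log₁₀ N for N identical incoherent sources.
L_total = 79.6 + 10·log₁₀(10) = 79.6 + 10.000 = 89.60 dB.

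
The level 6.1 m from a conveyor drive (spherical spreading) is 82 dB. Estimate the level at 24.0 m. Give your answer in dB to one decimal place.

Spherical spreading from a point source gives a 20·log₁₀(r₂/r₁) drop.
L₂ = 82 − 20·log₁₀(24.0/6.1) = 82 − 11.898 = 70.10 dB.

70.1 dB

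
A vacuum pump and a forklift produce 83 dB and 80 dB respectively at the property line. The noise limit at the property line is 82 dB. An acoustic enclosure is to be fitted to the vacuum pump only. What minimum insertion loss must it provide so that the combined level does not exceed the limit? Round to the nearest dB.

5 dB

The untreated sources together contribute 10^(80/10) = 1.000e+08, i.e. 80.00 dB.
The limit corresponds to 10^(82/10) = 1.585e+08; subtracting the fixed part leaves 5.849e+07 for the vacuum pump, i.e. 77.67 dB.
Required insertion loss = 83 − 77.67 = 5.33 dB.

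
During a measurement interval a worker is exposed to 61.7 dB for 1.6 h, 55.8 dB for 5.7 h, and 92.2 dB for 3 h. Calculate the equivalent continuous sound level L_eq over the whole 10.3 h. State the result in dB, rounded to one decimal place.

The energy average is taken in the linear domain: L_eq = 10·log₁₀[(Σ tᵢ·10^(Lᵢ/10))/T], T = 10.3 h.
Σ tᵢ·10^(Lᵢ/10) = 1.6·10^(61.7/10) + 5.7·10^(55.8/10) + 3·10^(92.2/10) = 4.983e+09.
L_eq = 10·log₁₀(4.983e+09/10.3) = 86.85 dB.

86.8 dB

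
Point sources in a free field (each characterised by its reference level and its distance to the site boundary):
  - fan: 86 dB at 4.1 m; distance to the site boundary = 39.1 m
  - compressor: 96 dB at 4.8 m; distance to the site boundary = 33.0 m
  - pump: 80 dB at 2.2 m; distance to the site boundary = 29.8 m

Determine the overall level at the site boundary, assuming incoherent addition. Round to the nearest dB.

Apply inverse-square spreading to bring every level to the receiver, then sum 10^(L/10).
fan: 86 − 20·log₁₀(39.1/4.1) = 86 − 19.59 = 66.41 dB.
compressor: 96 − 20·log₁₀(33.0/4.8) = 96 − 16.75 = 79.25 dB.
pump: 80 − 20·log₁₀(29.8/2.2) = 80 − 22.64 = 57.36 dB.
Σ 10^(L/10) = 8.915e+07 → L_total = 10·log₁₀(8.915e+07) = 79.50 dB.

80 dB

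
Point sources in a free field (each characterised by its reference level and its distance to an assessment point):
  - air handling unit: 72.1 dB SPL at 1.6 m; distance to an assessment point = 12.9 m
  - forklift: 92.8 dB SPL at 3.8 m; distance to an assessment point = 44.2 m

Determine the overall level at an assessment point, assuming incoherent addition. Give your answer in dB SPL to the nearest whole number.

72 dB SPL

Apply inverse-square spreading to bring every level to the receiver, then sum 10^(L/10).
air handling unit: 72.1 − 20·log₁₀(12.9/1.6) = 72.1 − 18.13 = 53.97 dB SPL.
forklift: 92.8 − 20·log₁₀(44.2/3.8) = 92.8 − 21.31 = 71.49 dB SPL.
Σ 10^(L/10) = 1.433e+07 → L_total = 10·log₁₀(1.433e+07) = 71.56 dB SPL.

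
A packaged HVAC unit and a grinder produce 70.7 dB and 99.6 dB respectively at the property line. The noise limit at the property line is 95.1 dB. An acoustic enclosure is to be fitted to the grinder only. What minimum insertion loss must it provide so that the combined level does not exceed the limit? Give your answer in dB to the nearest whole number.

5 dB

Fixed contribution from the other source: Σ 10^(L/10) = 10^(70.7/10) = 1.175e+07 (70.70 dB).
To meet 95.1 dB overall, the treated grinder may contribute at most 10^(95.1/10) − 1.175e+07 = 3.224e+09, i.e. 95.08 dB.
Required insertion loss = 99.6 − 95.08 = 4.52 dB.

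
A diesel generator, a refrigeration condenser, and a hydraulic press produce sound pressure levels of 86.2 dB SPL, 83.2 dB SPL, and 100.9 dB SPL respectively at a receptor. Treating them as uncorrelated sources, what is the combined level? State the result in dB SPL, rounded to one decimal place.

For uncorrelated sources the intensities add, so convert each level to linear form, sum, and take 10·log₁₀ of the total.
Σ 10^(L/10) = 10^(86.2/10) + 10^(83.2/10) + 10^(100.9/10) = 1.293e+10.
L_total = 10·log₁₀(1.293e+10) = 101.12 dB SPL.

101.1 dB SPL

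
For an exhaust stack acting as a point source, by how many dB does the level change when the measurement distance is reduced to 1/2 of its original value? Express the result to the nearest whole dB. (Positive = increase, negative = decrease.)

Point-source spreading: ΔL = −20·log₁₀(r₂/r₁).
ΔL = −20·log₁₀(0.5) = +6.02 dB.

+6 dB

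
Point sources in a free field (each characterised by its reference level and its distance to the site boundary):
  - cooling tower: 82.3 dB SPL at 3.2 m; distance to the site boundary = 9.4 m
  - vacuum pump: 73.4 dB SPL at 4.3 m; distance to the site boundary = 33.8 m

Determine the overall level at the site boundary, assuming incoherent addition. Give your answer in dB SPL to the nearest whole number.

73 dB SPL

First find each source's level at the receiver (point-source: −20·log₁₀(r/r_ref)), then combine on an intensity basis.
cooling tower: 82.3 − 20·log₁₀(9.4/3.2) = 82.3 − 9.36 = 72.94 dB SPL.
vacuum pump: 73.4 − 20·log₁₀(33.8/4.3) = 73.4 − 17.91 = 55.49 dB SPL.
Σ 10^(L/10) = 2.003e+07 → L_total = 10·log₁₀(2.003e+07) = 73.02 dB SPL.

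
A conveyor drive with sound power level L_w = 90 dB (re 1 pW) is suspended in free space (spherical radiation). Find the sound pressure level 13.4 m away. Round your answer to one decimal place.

56.5 dB

L_p = L_w − 10·log₁₀(4π·r²) with r = 13.4 m.
4π·r² = 2256 m², 10·log₁₀ of that is 33.534 dB.
L_p = 90 − 33.534 = 56.47 dB.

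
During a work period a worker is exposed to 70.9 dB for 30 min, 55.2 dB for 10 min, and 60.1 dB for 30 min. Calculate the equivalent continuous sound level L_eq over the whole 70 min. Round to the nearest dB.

The energy average is taken in the linear domain: L_eq = 10·log₁₀[(Σ tᵢ·10^(Lᵢ/10))/T], T = 70 min.
Σ tᵢ·10^(Lᵢ/10) = 30·10^(70.9/10) + 10·10^(55.2/10) + 30·10^(60.1/10) = 4.031e+08.
L_eq = 10·log₁₀(4.031e+08/70) = 67.60 dB.

68 dB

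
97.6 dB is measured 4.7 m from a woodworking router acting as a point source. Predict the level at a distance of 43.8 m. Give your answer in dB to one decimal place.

78.2 dB

For a point source, L₂ = L₁ − 20·log₁₀(r₂/r₁).
L₂ = 97.6 − 20·log₁₀(43.8/4.7) = 97.6 − 19.388 = 78.21 dB.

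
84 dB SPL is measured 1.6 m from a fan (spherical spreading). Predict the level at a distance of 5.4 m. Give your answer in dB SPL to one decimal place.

73.4 dB SPL

For a point source, L₂ = L₁ − 20·log₁₀(r₂/r₁).
L₂ = 84 − 20·log₁₀(5.4/1.6) = 84 − 10.565 = 73.43 dB SPL.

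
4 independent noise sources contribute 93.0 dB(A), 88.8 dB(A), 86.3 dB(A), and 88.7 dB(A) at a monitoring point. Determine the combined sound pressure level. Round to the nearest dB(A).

Incoherent sources combine by intensity addition: L_total = 10·log₁₀(Σ 10^(L_i/10)).
Σ 10^(L/10) = 10^(93.0/10) + 10^(88.8/10) + 10^(86.3/10) + 10^(88.7/10) = 3.922e+09.
L_total = 10·log₁₀(3.922e+09) = 95.93 dB(A).

96 dB(A)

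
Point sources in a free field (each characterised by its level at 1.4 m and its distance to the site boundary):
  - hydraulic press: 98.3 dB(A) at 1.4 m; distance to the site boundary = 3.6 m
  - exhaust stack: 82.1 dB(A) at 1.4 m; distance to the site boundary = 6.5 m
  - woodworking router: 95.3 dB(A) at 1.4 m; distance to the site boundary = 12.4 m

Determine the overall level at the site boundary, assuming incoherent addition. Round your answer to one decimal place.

90.3 dB(A)

First find each source's level at the receiver (point-source: −20·log₁₀(r/r_ref)), then combine on an intensity basis.
hydraulic press: 98.3 − 20·log₁₀(3.6/1.4) = 98.3 − 8.20 = 90.10 dB(A).
exhaust stack: 82.1 − 20·log₁₀(6.5/1.4) = 82.1 − 13.34 = 68.76 dB(A).
woodworking router: 95.3 − 20·log₁₀(12.4/1.4) = 95.3 − 18.95 = 76.35 dB(A).
Σ 10^(L/10) = 1.073e+09 → L_total = 10·log₁₀(1.073e+09) = 90.31 dB(A).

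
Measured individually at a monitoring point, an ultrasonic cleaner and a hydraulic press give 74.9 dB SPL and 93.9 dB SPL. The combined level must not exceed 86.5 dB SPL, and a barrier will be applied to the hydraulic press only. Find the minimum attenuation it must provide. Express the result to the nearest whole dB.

8 dB

Everything except the hydraulic press sums to 10^(74.9/10) = 3.090e+07 in linear terms, 74.90 dB SPL.
The limit corresponds to 10^(86.5/10) = 4.467e+08; subtracting the fixed part leaves 4.158e+08 for the hydraulic press, i.e. 86.19 dB SPL.
So the hydraulic press must be reduced from 93.9 to 86.19 dB SPL: IL = 7.71 dB.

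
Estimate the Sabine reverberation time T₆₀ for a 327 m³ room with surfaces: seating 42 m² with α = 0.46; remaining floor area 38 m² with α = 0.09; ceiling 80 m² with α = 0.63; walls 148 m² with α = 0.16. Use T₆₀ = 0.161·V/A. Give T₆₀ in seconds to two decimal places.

Summing Sᵢαᵢ: 42·0.46 + 38·0.09 + 80·0.63 + 148·0.16 = 96.82 m².
T₆₀ = 0.161 × 327 / 96.82 = 0.544 s.

0.54 s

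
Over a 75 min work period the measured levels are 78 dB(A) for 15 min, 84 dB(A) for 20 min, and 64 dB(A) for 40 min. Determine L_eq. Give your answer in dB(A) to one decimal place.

79.1 dB(A)

L_eq = 10·log₁₀[(1/T)·Σ tᵢ·10^(Lᵢ/10)] with T = 75 min.
Σ tᵢ·10^(Lᵢ/10) = 15·10^(78/10) + 20·10^(84/10) + 40·10^(64/10) = 6.071e+09.
L_eq = 10·log₁₀(6.071e+09/75) = 79.08 dB(A).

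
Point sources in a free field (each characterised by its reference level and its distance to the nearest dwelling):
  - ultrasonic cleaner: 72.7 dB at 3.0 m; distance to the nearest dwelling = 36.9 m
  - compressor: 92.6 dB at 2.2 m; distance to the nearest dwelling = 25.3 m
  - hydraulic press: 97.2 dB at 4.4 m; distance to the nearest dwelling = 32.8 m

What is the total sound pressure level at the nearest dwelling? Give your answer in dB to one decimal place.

Propagate each source to the receiver with L = L_ref − 20·log₁₀(r/r_ref), then add intensities.
ultrasonic cleaner: 72.7 − 20·log₁₀(36.9/3.0) = 72.7 − 21.80 = 50.90 dB.
compressor: 92.6 − 20·log₁₀(25.3/2.2) = 92.6 − 21.21 = 71.39 dB.
hydraulic press: 97.2 − 20·log₁₀(32.8/4.4) = 97.2 − 17.45 = 79.75 dB.
Σ 10^(L/10) = 1.083e+08 → L_total = 10·log₁₀(1.083e+08) = 80.35 dB.

80.3 dB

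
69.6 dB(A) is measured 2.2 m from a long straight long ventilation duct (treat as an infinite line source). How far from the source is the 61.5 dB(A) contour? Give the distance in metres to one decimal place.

14.2 m

For a line source L₁ − L₂ = 10·log₁₀(r₂/r₁), so r₂ = r₁·10^((L₁−L₂)/10).
r₂ = 2.2·10^((69.6−61.5)/10) = 2.2·10^(8.1/10) = 14.20 m.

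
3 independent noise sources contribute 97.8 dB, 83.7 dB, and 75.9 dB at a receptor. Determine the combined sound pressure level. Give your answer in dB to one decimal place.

For uncorrelated sources the intensities add, so convert each level to linear form, sum, and take 10·log₁₀ of the total.
Σ 10^(L/10) = 10^(97.8/10) + 10^(83.7/10) + 10^(75.9/10) = 6.299e+09.
L_total = 10·log₁₀(6.299e+09) = 97.99 dB.

98.0 dB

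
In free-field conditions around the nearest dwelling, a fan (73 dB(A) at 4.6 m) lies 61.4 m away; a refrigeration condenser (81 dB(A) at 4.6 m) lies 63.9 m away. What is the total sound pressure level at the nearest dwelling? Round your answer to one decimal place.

First find each source's level at the receiver (point-source: −20·log₁₀(r/r_ref)), then combine on an intensity basis.
fan: 73 − 20·log₁₀(61.4/4.6) = 73 − 22.51 = 50.49 dB(A).
refrigeration condenser: 81 − 20·log₁₀(63.9/4.6) = 81 − 22.85 = 58.15 dB(A).
Σ 10^(L/10) = 7.644e+05 → L_total = 10·log₁₀(7.644e+05) = 58.83 dB(A).

58.8 dB(A)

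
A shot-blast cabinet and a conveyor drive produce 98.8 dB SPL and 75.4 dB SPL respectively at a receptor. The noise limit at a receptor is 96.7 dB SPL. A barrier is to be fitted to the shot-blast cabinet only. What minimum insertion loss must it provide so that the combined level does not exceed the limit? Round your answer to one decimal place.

Everything except the shot-blast cabinet sums to 10^(75.4/10) = 3.467e+07 in linear terms, 75.40 dB SPL.
To meet 96.7 dB SPL overall, the treated shot-blast cabinet may contribute at most 10^(96.7/10) − 3.467e+07 = 4.643e+09, i.e. 96.67 dB SPL.
So the shot-blast cabinet must be reduced from 98.8 to 96.67 dB SPL: IL = 2.13 dB.

2.1 dB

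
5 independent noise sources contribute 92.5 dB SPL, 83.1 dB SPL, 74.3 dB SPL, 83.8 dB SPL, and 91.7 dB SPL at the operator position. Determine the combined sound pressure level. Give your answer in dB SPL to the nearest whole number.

For uncorrelated sources the intensities add, so convert each level to linear form, sum, and take 10·log₁₀ of the total.
Σ 10^(L/10) = 10^(92.5/10) + 10^(83.1/10) + 10^(74.3/10) + 10^(83.8/10) + 10^(91.7/10) = 3.728e+09.
L_total = 10·log₁₀(3.728e+09) = 95.72 dB SPL.

96 dB SPL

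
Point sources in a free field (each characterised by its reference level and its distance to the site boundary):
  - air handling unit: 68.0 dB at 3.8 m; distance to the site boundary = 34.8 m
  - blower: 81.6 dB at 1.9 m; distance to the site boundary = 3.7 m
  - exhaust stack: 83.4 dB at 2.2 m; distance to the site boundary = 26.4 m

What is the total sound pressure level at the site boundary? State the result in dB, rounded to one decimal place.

First find each source's level at the receiver (point-source: −20·log₁₀(r/r_ref)), then combine on an intensity basis.
air handling unit: 68.0 − 20·log₁₀(34.8/3.8) = 68.0 − 19.24 = 48.76 dB.
blower: 81.6 − 20·log₁₀(3.7/1.9) = 81.6 − 5.79 = 75.81 dB.
exhaust stack: 83.4 − 20·log₁₀(26.4/2.2) = 83.4 − 21.58 = 61.82 dB.
Σ 10^(L/10) = 3.971e+07 → L_total = 10·log₁₀(3.971e+07) = 75.99 dB.

76.0 dB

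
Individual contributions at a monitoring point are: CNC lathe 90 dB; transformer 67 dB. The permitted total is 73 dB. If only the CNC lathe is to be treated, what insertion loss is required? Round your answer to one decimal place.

The untreated sources together contribute 10^(67/10) = 5.012e+06, i.e. 67.00 dB.
To meet 73 dB overall, the treated CNC lathe may contribute at most 10^(73/10) − 5.012e+06 = 1.494e+07, i.e. 71.74 dB.
Required insertion loss = 90 − 71.74 = 18.26 dB.

18.3 dB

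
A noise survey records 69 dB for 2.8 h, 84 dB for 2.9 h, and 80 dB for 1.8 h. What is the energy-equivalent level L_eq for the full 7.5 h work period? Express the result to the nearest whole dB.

L_eq = 10·log₁₀[(1/T)·Σ tᵢ·10^(Lᵢ/10)] with T = 7.5 h.
Σ tᵢ·10^(Lᵢ/10) = 2.8·10^(69/10) + 2.9·10^(84/10) + 1.8·10^(80/10) = 9.307e+08.
L_eq = 10·log₁₀(9.307e+08/7.5) = 80.94 dB.

81 dB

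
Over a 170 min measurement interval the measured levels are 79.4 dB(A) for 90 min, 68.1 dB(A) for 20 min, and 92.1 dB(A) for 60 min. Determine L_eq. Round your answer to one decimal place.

L_eq = 10·log₁₀[(1/T)·Σ tᵢ·10^(Lᵢ/10)] with T = 170 min.
Σ tᵢ·10^(Lᵢ/10) = 90·10^(79.4/10) + 20·10^(68.1/10) + 60·10^(92.1/10) = 1.053e+11.
L_eq = 10·log₁₀(1.053e+11/170) = 87.92 dB(A).

87.9 dB(A)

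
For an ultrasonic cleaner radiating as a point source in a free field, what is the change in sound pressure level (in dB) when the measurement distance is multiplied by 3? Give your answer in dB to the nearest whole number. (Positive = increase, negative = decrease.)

Point-source spreading: ΔL = −20·log₁₀(r₂/r₁).
ΔL = −20·log₁₀(3) = -9.54 dB.

-10 dB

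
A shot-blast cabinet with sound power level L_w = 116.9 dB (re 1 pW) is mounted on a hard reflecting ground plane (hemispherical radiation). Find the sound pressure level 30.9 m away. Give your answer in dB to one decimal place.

The power spreads over a hemisphere of area 2π·r², so L_p = L_w − 10·log₁₀(2π·r²).
2π·r² = 5999 m², 10·log₁₀ of that is 37.781 dB.
L_p = 116.9 − 37.781 = 79.12 dB.

79.1 dB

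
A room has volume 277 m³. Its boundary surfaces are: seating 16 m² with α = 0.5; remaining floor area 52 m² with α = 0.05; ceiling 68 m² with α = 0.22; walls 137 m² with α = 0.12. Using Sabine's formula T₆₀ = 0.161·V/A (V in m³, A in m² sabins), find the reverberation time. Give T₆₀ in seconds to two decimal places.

1.06 s

Total absorption A = 16·0.5 + 52·0.05 + 68·0.22 + 137·0.12 = 42.00 m² sabins.
T₆₀ = 0.161·V/A = 0.161·277/42.00 = 1.062 s.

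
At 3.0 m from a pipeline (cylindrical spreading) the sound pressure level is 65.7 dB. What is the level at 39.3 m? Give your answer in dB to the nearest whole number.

55 dB

For a line source, L₂ = L₁ − 10·log₁₀(r₂/r₁).
L₂ = 65.7 − 10·log₁₀(39.3/3.0) = 65.7 − 11.173 = 54.53 dB.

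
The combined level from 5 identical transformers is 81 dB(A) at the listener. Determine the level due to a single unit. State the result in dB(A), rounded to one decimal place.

74.0 dB(A)

5 equal contributions raise the level by 10·log₁₀ 5 = 6.990 dB, so each unit alone gives 81 − 6.990.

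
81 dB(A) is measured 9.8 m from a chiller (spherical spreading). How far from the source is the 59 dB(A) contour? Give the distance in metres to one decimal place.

123.4 m

The 22.0 dB drop corresponds to a distance ratio of 10^(22.0/20) for a point source.
r₂ = 9.8·10^((81−59)/20) = 9.8·10^(22.0/20) = 123.37 m.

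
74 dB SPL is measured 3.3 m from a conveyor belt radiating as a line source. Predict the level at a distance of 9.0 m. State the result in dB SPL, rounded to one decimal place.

69.6 dB SPL

Line-source attenuation: ΔL = 10·log₁₀(r₂/r₁) = 10·log₁₀(9.0/3.3) = 4.357 dB.
L₂ = 74 − 10·log₁₀(9.0/3.3) = 74 − 4.357 = 69.64 dB SPL.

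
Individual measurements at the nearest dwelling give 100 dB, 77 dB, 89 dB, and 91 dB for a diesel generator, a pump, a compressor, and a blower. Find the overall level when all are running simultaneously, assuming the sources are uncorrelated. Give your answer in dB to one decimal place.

100.8 dB

For uncorrelated sources the intensities add, so convert each level to linear form, sum, and take 10·log₁₀ of the total.
Σ 10^(L/10) = 10^(100/10) + 10^(77/10) + 10^(89/10) + 10^(91/10) = 1.210e+10.
L_total = 10·log₁₀(1.210e+10) = 100.83 dB.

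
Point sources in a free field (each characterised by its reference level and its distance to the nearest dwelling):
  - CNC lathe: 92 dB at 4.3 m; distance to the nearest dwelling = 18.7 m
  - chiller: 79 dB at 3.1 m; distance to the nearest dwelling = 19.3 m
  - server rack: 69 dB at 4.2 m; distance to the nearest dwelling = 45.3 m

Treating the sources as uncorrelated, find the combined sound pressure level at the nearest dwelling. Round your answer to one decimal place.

79.3 dB

Apply inverse-square spreading to bring every level to the receiver, then sum 10^(L/10).
CNC lathe: 92 − 20·log₁₀(18.7/4.3) = 92 − 12.77 = 79.23 dB.
chiller: 79 − 20·log₁₀(19.3/3.1) = 79 − 15.88 = 63.12 dB.
server rack: 69 − 20·log₁₀(45.3/4.2) = 69 − 20.66 = 48.34 dB.
Σ 10^(L/10) = 8.592e+07 → L_total = 10·log₁₀(8.592e+07) = 79.34 dB.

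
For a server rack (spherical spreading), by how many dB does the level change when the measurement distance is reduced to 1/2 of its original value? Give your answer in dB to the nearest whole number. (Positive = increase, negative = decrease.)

+6 dB

Point-source spreading: ΔL = −20·log₁₀(r₂/r₁).
ΔL = −20·log₁₀(0.5) = +6.02 dB.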